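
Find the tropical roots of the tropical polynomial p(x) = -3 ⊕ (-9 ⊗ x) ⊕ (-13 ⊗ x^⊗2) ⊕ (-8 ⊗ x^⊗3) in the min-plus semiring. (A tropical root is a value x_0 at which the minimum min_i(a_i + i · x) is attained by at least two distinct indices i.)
Roots: {-5, 4, 6}

Each tropical root is a break point of the lower envelope of the lines y = a_i + i · x (there are 4 lines, with slopes 0, 1, ..., 3). Only the lines that attain the minimum somewhere contribute to roots; other lines are dominated. Here the surviving (envelope) indices are i = 3, i = 2, i = 1, i = 0.
Intersections between consecutive envelope lines give the roots: for adjacent envelope indices i < j the intersection is x = (a_i − a_j) / (j − i). Reading off the sorted break points: {-5, 4, 6}.
Verification: at each break x_0, at least two indices attain the minimum of min_i(a_i + i · x_0).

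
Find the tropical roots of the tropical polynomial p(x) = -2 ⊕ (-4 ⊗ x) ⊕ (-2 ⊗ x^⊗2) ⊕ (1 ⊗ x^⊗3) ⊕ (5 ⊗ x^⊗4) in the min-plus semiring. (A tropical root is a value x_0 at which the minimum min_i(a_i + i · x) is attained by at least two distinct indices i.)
Roots: {-4, -3, -2, 2}

Each tropical root is a break point of the lower envelope of the lines y = a_i + i · x (there are 5 lines, with slopes 0, 1, ..., 4). Only the lines that attain the minimum somewhere contribute to roots; other lines are dominated. Here the surviving (envelope) indices are i = 4, i = 3, i = 2, i = 1, i = 0.
Intersections between consecutive envelope lines give the roots: for adjacent envelope indices i < j the intersection is x = (a_i − a_j) / (j − i). Reading off the sorted break points: {-4, -3, -2, 2}.
Verification: at each break x_0, at least two indices attain the minimum of min_i(a_i + i · x_0).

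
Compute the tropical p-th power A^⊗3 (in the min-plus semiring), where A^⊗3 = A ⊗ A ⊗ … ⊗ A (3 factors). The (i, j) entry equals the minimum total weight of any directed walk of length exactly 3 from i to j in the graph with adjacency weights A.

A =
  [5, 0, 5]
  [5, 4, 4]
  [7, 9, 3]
A^⊗3 =
  [9, 5, 7]
  [10, 9, 9]
  [12, 10, 9]

Each entry (A^⊗3)_ij equals the minimum over all length-3 walks i = v_0 → v_1 → … → v_3 = j of Σ_t A[v_t][v_{t+1}]. For example, for (i, j) = (0, 2) we minimise over 9 possible intermediate vertex sequences; the minimum is 7, attained along the walk 0 → 1 → 2 → 2.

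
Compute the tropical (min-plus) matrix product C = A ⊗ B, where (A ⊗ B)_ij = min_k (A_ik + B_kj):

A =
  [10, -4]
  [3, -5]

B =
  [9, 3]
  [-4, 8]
A ⊗ B =
  [-8, 4]
  [-9, 3]

Apply the min-plus product entry-by-entry:
  C[0][0] = min over k of (A[0][0] + B[0][0] = 10 + 9 = 19, A[0][1] + B[1][0] = -4 + -4 = -8) = -8 (attained at k = 1)
  C[0][1] = min over k of (A[0][0] + B[0][1] = 10 + 3 = 13, A[0][1] + B[1][1] = -4 + 8 = 4) = 4 (attained at k = 1)
  C[1][0] = min over k of (A[1][0] + B[0][0] = 3 + 9 = 12, A[1][1] + B[1][0] = -5 + -4 = -9) = -9 (attained at k = 1)
  C[1][1] = min over k of (A[1][0] + B[0][1] = 3 + 3 = 6, A[1][1] + B[1][1] = -5 + 8 = 3) = 3 (attained at k = 1)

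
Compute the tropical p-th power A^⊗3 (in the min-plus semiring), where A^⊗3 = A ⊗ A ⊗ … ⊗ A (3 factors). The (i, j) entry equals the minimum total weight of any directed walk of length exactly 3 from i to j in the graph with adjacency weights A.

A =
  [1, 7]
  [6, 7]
A^⊗3 =
  [3, 9]
  [8, 14]

Each entry (A^⊗3)_ij equals the minimum over all length-3 walks i = v_0 → v_1 → … → v_3 = j of Σ_t A[v_t][v_{t+1}]. For example, for (i, j) = (0, 1) we minimise over 4 possible intermediate vertex sequences; the minimum is 9, attained along the walk 0 → 0 → 0 → 1.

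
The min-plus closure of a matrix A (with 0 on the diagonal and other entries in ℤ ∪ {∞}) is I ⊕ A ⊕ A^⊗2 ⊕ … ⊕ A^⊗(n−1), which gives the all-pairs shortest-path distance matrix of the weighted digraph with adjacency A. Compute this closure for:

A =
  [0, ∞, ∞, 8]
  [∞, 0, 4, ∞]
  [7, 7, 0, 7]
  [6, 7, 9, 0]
Closure =
  [0, 15, 17, 8]
  [11, 0, 4, 11]
  [7, 7, 0, 7]
  [6, 7, 9, 0]

This is the Floyd-Warshall all-pairs shortest-path computation. For each intermediate vertex k = 0, 1, …, 3, update dist[i][j] ← min(dist[i][j], dist[i][k] + dist[k][j]). The final matrix gives, for each (i, j), the minimum total weight of any directed path from i to j (possibly empty when i = j).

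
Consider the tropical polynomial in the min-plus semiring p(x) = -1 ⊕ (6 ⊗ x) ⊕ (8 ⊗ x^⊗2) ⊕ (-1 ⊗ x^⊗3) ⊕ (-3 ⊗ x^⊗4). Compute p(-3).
p(-3) = -15

A tropical monomial a ⊗ x^⊗i evaluates to a + i · x. Evaluating each term at x = -3:
  Term 0 contributes -1 + 0 · -3 = -1
  Term 1 contributes 6 + 1 · -3 = 3
  Term 2 contributes 8 + 2 · -3 = 2
  Term 3 contributes -1 + 3 · -3 = -10
  Term 4 contributes -3 + 4 · -3 = -15
p(-3) = ⊕ of these = min[-1, 3, 2, -10, -15] = -15.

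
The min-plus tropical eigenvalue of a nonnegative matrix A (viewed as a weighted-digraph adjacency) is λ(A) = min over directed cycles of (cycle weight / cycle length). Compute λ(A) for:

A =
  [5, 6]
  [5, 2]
λ(A) = 2

Enumerate directed cycles and compute their means (weight / length). Sample:
  cycle 0 → 0: weight = 5, length = 1, mean = 5/1 ≈ 5.000
  cycle 1 → 1: weight = 2, length = 1, mean = 2/1 ≈ 2.000
  cycle 0 → 1 → 0: weight = 11, length = 2, mean = 11/2 ≈ 5.500
  cycle 1 → 0 → 1: weight = 11, length = 2, mean = 11/2 ≈ 5.500
Minimum mean = 2.000, attained e.g. along the cycle 1 → 1 with weight 2 and length 1. So λ(A) = 2/1 = 2.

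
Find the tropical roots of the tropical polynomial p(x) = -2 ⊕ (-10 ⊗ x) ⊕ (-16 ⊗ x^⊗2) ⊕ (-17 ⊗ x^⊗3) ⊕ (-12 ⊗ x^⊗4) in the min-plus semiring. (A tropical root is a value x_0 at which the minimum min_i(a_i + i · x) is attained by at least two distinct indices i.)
Roots: {-5, 1, 6, 8}

Each tropical root is a break point of the lower envelope of the lines y = a_i + i · x (there are 5 lines, with slopes 0, 1, ..., 4). Only the lines that attain the minimum somewhere contribute to roots; other lines are dominated. Here the surviving (envelope) indices are i = 4, i = 3, i = 2, i = 1, i = 0.
Intersections between consecutive envelope lines give the roots: for adjacent envelope indices i < j the intersection is x = (a_i − a_j) / (j − i). Reading off the sorted break points: {-5, 1, 6, 8}.
Verification: at each break x_0, at least two indices attain the minimum of min_i(a_i + i · x_0).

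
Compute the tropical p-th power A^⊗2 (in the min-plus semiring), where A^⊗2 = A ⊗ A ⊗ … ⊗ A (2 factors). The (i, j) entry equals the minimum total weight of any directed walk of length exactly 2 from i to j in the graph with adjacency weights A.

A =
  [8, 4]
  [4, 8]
A^⊗2 =
  [8, 12]
  [12, 8]

Each entry (A^⊗2)_ij equals the minimum over all length-2 walks i = v_0 → v_1 → … → v_2 = j of Σ_t A[v_t][v_{t+1}]. For example, for (i, j) = (0, 1) we minimise over 2 possible intermediate vertex sequences; the minimum is 12, attained along the walk 0 → 0 → 1.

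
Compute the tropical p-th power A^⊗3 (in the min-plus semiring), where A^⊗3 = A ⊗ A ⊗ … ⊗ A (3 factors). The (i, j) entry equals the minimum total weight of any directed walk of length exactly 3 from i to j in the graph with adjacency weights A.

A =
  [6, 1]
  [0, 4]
A^⊗3 =
  [5, 2]
  [1, 5]

Each entry (A^⊗3)_ij equals the minimum over all length-3 walks i = v_0 → v_1 → … → v_3 = j of Σ_t A[v_t][v_{t+1}]. For example, for (i, j) = (0, 1) we minimise over 4 possible intermediate vertex sequences; the minimum is 2, attained along the walk 0 → 1 → 0 → 1.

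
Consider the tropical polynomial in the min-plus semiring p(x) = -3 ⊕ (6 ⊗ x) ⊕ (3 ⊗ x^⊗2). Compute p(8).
p(8) = -3

A tropical monomial a ⊗ x^⊗i evaluates to a + i · x. Evaluating each term at x = 8:
  Term 0 contributes -3 + 0 · 8 = -3
  Term 1 contributes 6 + 1 · 8 = 14
  Term 2 contributes 3 + 2 · 8 = 19
p(8) = ⊕ of these = min[-3, 14, 19] = -3.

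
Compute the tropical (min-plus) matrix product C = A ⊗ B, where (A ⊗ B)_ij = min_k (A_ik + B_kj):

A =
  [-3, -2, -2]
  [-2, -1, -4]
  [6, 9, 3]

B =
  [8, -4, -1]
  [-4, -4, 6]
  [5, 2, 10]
A ⊗ B =
  [-6, -7, -4]
  [-5, -6, -3]
  [5, 2, 5]

Apply the min-plus product entry-by-entry:
  C[0][0] = min over k of (A[0][0] + B[0][0] = -3 + 8 = 5, A[0][1] + B[1][0] = -2 + -4 = -6, A[0][2] + B[2][0] = -2 + 5 = 3) = -6 (attained at k = 1)
  C[0][1] = min over k of (A[0][0] + B[0][1] = -3 + -4 = -7, A[0][1] + B[1][1] = -2 + -4 = -6, A[0][2] + B[2][1] = -2 + 2 = 0) = -7 (attained at k = 0)
  C[0][2] = min over k of (A[0][0] + B[0][2] = -3 + -1 = -4, A[0][1] + B[1][2] = -2 + 6 = 4, A[0][2] + B[2][2] = -2 + 10 = 8) = -4 (attained at k = 0)
  C[1][0] = min over k of (A[1][0] + B[0][0] = -2 + 8 = 6, A[1][1] + B[1][0] = -1 + -4 = -5, A[1][2] + B[2][0] = -4 + 5 = 1) = -5 (attained at k = 1)
  C[1][1] = min over k of (A[1][0] + B[0][1] = -2 + -4 = -6, A[1][1] + B[1][1] = -1 + -4 = -5, A[1][2] + B[2][1] = -4 + 2 = -2) = -6 (attained at k = 0)
  C[1][2] = min over k of (A[1][0] + B[0][2] = -2 + -1 = -3, A[1][1] + B[1][2] = -1 + 6 = 5, A[1][2] + B[2][2] = -4 + 10 = 6) = -3 (attained at k = 0)
  C[2][0] = min over k of (A[2][0] + B[0][0] = 6 + 8 = 14, A[2][1] + B[1][0] = 9 + -4 = 5, A[2][2] + B[2][0] = 3 + 5 = 8) = 5 (attained at k = 1)
  C[2][1] = min over k of (A[2][0] + B[0][1] = 6 + -4 = 2, A[2][1] + B[1][1] = 9 + -4 = 5, A[2][2] + B[2][1] = 3 + 2 = 5) = 2 (attained at k = 0)
  C[2][2] = min over k of (A[2][0] + B[0][2] = 6 + -1 = 5, A[2][1] + B[1][2] = 9 + 6 = 15, A[2][2] + B[2][2] = 3 + 10 = 13) = 5 (attained at k = 0)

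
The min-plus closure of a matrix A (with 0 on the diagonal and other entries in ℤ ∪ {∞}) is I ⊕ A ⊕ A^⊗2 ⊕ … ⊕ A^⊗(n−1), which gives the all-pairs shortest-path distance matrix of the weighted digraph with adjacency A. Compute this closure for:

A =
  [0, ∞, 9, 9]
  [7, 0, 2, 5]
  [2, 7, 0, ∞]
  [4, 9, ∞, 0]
Closure =
  [0, 16, 9, 9]
  [4, 0, 2, 5]
  [2, 7, 0, 11]
  [4, 9, 11, 0]

This is the Floyd-Warshall all-pairs shortest-path computation. For each intermediate vertex k = 0, 1, …, 3, update dist[i][j] ← min(dist[i][j], dist[i][k] + dist[k][j]). The final matrix gives, for each (i, j), the minimum total weight of any directed path from i to j (possibly empty when i = j).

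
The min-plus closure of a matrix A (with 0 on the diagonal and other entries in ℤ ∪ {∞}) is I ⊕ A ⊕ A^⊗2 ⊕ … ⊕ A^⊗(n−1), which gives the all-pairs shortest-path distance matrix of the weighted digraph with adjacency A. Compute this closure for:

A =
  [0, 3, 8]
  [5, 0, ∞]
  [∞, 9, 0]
Closure =
  [0, 3, 8]
  [5, 0, 13]
  [14, 9, 0]

This is the Floyd-Warshall all-pairs shortest-path computation. For each intermediate vertex k = 0, 1, …, 2, update dist[i][j] ← min(dist[i][j], dist[i][k] + dist[k][j]). The final matrix gives, for each (i, j), the minimum total weight of any directed path from i to j (possibly empty when i = j).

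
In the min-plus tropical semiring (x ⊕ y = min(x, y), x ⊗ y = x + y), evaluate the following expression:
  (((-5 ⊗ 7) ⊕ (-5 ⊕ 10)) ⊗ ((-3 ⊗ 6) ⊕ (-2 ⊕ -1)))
(((-5 ⊗ 7) ⊕ (-5 ⊕ 10)) ⊗ ((-3 ⊗ 6) ⊕ (-2 ⊕ -1))) = -7

Expand innermost to outermost. Recall ⊕ takes the minimum of its arguments and ⊗ takes their sum. Working out the expression (((-5 ⊗ 7) ⊕ (-5 ⊕ 10)) ⊗ ((-3 ⊗ 6) ⊕ (-2 ⊕ -1))) gives -7.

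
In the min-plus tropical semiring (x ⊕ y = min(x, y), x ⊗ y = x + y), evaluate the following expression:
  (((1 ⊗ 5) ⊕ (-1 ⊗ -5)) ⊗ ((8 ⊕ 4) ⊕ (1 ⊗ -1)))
(((1 ⊗ 5) ⊕ (-1 ⊗ -5)) ⊗ ((8 ⊕ 4) ⊕ (1 ⊗ -1))) = -6

Expand innermost to outermost. Recall ⊕ takes the minimum of its arguments and ⊗ takes their sum. Working out the expression (((1 ⊗ 5) ⊕ (-1 ⊗ -5)) ⊗ ((8 ⊕ 4) ⊕ (1 ⊗ -1))) gives -6.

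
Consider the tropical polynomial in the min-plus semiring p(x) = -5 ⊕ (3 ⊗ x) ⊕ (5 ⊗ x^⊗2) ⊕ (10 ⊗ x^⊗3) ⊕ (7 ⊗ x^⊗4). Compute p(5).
p(5) = -5

A tropical monomial a ⊗ x^⊗i evaluates to a + i · x. Evaluating each term at x = 5:
  Term 0 contributes -5 + 0 · 5 = -5
  Term 1 contributes 3 + 1 · 5 = 8
  Term 2 contributes 5 + 2 · 5 = 15
  Term 3 contributes 10 + 3 · 5 = 25
  Term 4 contributes 7 + 4 · 5 = 27
p(5) = ⊕ of these = min[-5, 8, 15, 25, 27] = -5.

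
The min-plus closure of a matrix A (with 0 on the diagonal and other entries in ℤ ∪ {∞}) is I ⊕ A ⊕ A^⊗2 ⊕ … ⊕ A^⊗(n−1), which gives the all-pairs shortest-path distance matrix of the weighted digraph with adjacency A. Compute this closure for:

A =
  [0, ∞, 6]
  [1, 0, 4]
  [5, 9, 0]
Closure =
  [0, 15, 6]
  [1, 0, 4]
  [5, 9, 0]

This is the Floyd-Warshall all-pairs shortest-path computation. For each intermediate vertex k = 0, 1, …, 2, update dist[i][j] ← min(dist[i][j], dist[i][k] + dist[k][j]). The final matrix gives, for each (i, j), the minimum total weight of any directed path from i to j (possibly empty when i = j).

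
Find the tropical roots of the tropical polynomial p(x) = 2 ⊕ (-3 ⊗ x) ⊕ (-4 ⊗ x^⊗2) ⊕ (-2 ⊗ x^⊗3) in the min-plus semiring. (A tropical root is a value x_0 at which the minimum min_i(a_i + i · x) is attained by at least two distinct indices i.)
Roots: {-2, 1, 5}

Each tropical root is a break point of the lower envelope of the lines y = a_i + i · x (there are 4 lines, with slopes 0, 1, ..., 3). Only the lines that attain the minimum somewhere contribute to roots; other lines are dominated. Here the surviving (envelope) indices are i = 3, i = 2, i = 1, i = 0.
Intersections between consecutive envelope lines give the roots: for adjacent envelope indices i < j the intersection is x = (a_i − a_j) / (j − i). Reading off the sorted break points: {-2, 1, 5}.
Verification: at each break x_0, at least two indices attain the minimum of min_i(a_i + i · x_0).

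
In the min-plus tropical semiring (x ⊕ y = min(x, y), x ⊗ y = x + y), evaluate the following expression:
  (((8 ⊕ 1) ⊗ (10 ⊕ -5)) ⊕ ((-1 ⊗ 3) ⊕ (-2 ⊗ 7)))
(((8 ⊕ 1) ⊗ (10 ⊕ -5)) ⊕ ((-1 ⊗ 3) ⊕ (-2 ⊗ 7))) = -4

Expand innermost to outermost. Recall ⊕ takes the minimum of its arguments and ⊗ takes their sum. Working out the expression (((8 ⊕ 1) ⊗ (10 ⊕ -5)) ⊕ ((-1 ⊗ 3) ⊕ (-2 ⊗ 7))) gives -4.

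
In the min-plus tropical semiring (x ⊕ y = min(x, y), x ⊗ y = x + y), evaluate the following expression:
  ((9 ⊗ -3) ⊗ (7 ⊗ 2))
((9 ⊗ -3) ⊗ (7 ⊗ 2)) = 15

Expand innermost to outermost. Recall ⊕ takes the minimum of its arguments and ⊗ takes their sum. Working out the expression ((9 ⊗ -3) ⊗ (7 ⊗ 2)) gives 15.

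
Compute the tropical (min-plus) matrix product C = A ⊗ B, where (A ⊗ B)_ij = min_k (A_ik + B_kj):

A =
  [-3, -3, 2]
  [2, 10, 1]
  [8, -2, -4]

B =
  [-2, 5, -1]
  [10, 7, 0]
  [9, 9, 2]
A ⊗ B =
  [-5, 2, -4]
  [0, 7, 1]
  [5, 5, -2]

Apply the min-plus product entry-by-entry:
  C[0][0] = min over k of (A[0][0] + B[0][0] = -3 + -2 = -5, A[0][1] + B[1][0] = -3 + 10 = 7, A[0][2] + B[2][0] = 2 + 9 = 11) = -5 (attained at k = 0)
  C[0][1] = min over k of (A[0][0] + B[0][1] = -3 + 5 = 2, A[0][1] + B[1][1] = -3 + 7 = 4, A[0][2] + B[2][1] = 2 + 9 = 11) = 2 (attained at k = 0)
  C[0][2] = min over k of (A[0][0] + B[0][2] = -3 + -1 = -4, A[0][1] + B[1][2] = -3 + 0 = -3, A[0][2] + B[2][2] = 2 + 2 = 4) = -4 (attained at k = 0)
  C[1][0] = min over k of (A[1][0] + B[0][0] = 2 + -2 = 0, A[1][1] + B[1][0] = 10 + 10 = 20, A[1][2] + B[2][0] = 1 + 9 = 10) = 0 (attained at k = 0)
  C[1][1] = min over k of (A[1][0] + B[0][1] = 2 + 5 = 7, A[1][1] + B[1][1] = 10 + 7 = 17, A[1][2] + B[2][1] = 1 + 9 = 10) = 7 (attained at k = 0)
  C[1][2] = min over k of (A[1][0] + B[0][2] = 2 + -1 = 1, A[1][1] + B[1][2] = 10 + 0 = 10, A[1][2] + B[2][2] = 1 + 2 = 3) = 1 (attained at k = 0)
  C[2][0] = min over k of (A[2][0] + B[0][0] = 8 + -2 = 6, A[2][1] + B[1][0] = -2 + 10 = 8, A[2][2] + B[2][0] = -4 + 9 = 5) = 5 (attained at k = 2)
  C[2][1] = min over k of (A[2][0] + B[0][1] = 8 + 5 = 13, A[2][1] + B[1][1] = -2 + 7 = 5, A[2][2] + B[2][1] = -4 + 9 = 5) = 5 (attained at k = 1)
  C[2][2] = min over k of (A[2][0] + B[0][2] = 8 + -1 = 7, A[2][1] + B[1][2] = -2 + 0 = -2, A[2][2] + B[2][2] = -4 + 2 = -2) = -2 (attained at k = 1)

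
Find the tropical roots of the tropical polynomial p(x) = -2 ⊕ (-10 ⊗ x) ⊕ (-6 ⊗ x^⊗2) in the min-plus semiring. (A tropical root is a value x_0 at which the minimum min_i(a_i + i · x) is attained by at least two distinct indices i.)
Roots: {-4, 8}

Each tropical root is a break point of the lower envelope of the lines y = a_i + i · x (there are 3 lines, with slopes 0, 1, ..., 2). Only the lines that attain the minimum somewhere contribute to roots; other lines are dominated. Here the surviving (envelope) indices are i = 2, i = 1, i = 0.
Intersections between consecutive envelope lines give the roots: for adjacent envelope indices i < j the intersection is x = (a_i − a_j) / (j − i). Reading off the sorted break points: {-4, 8}.
Verification: at each break x_0, at least two indices attain the minimum of min_i(a_i + i · x_0).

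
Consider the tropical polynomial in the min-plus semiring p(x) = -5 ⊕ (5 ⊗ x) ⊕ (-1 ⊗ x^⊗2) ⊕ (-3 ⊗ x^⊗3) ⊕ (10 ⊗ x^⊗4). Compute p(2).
p(2) = -5

A tropical monomial a ⊗ x^⊗i evaluates to a + i · x. Evaluating each term at x = 2:
  Term 0 contributes -5 + 0 · 2 = -5
  Term 1 contributes 5 + 1 · 2 = 7
  Term 2 contributes -1 + 2 · 2 = 3
  Term 3 contributes -3 + 3 · 2 = 3
  Term 4 contributes 10 + 4 · 2 = 18
p(2) = ⊕ of these = min[-5, 7, 3, 3, 18] = -5.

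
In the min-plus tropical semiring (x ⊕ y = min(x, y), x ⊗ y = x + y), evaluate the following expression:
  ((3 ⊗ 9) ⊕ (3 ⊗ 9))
((3 ⊗ 9) ⊕ (3 ⊗ 9)) = 12

Expand innermost to outermost. Recall ⊕ takes the minimum of its arguments and ⊗ takes their sum. Working out the expression ((3 ⊗ 9) ⊕ (3 ⊗ 9)) gives 12.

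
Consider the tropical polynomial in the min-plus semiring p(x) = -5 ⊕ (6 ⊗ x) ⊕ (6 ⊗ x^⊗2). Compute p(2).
p(2) = -5

A tropical monomial a ⊗ x^⊗i evaluates to a + i · x. Evaluating each term at x = 2:
  Term 0 contributes -5 + 0 · 2 = -5
  Term 1 contributes 6 + 1 · 2 = 8
  Term 2 contributes 6 + 2 · 2 = 10
p(2) = ⊕ of these = min[-5, 8, 10] = -5.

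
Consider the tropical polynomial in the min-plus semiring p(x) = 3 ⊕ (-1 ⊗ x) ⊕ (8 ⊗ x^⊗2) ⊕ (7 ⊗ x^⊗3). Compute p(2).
p(2) = 1

A tropical monomial a ⊗ x^⊗i evaluates to a + i · x. Evaluating each term at x = 2:
  Term 0 contributes 3 + 0 · 2 = 3
  Term 1 contributes -1 + 1 · 2 = 1
  Term 2 contributes 8 + 2 · 2 = 12
  Term 3 contributes 7 + 3 · 2 = 13
p(2) = ⊕ of these = min[3, 1, 12, 13] = 1.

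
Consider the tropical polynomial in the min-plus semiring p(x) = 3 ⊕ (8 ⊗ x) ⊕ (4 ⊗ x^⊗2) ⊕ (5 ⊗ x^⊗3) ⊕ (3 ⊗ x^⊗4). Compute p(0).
p(0) = 3

A tropical monomial a ⊗ x^⊗i evaluates to a + i · x. Evaluating each term at x = 0:
  Term 0 contributes 3 + 0 · 0 = 3
  Term 1 contributes 8 + 1 · 0 = 8
  Term 2 contributes 4 + 2 · 0 = 4
  Term 3 contributes 5 + 3 · 0 = 5
  Term 4 contributes 3 + 4 · 0 = 3
p(0) = ⊕ of these = min[3, 8, 4, 5, 3] = 3.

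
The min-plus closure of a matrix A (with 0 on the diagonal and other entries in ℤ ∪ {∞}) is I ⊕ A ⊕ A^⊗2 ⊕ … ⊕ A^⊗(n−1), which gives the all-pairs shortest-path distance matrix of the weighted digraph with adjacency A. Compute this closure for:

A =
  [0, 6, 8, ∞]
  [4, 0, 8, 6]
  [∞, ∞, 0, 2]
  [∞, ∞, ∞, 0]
Closure =
  [0, 6, 8, 10]
  [4, 0, 8, 6]
  [∞, ∞, 0, 2]
  [∞, ∞, ∞, 0]

This is the Floyd-Warshall all-pairs shortest-path computation. For each intermediate vertex k = 0, 1, …, 3, update dist[i][j] ← min(dist[i][j], dist[i][k] + dist[k][j]). The final matrix gives, for each (i, j), the minimum total weight of any directed path from i to j (possibly empty when i = j).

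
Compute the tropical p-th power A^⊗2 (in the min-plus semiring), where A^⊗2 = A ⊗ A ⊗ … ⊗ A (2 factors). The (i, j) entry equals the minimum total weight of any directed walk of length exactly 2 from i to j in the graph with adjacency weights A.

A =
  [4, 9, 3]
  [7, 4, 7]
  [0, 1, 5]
A^⊗2 =
  [3, 4, 7]
  [7, 8, 10]
  [4, 5, 3]

Each entry (A^⊗2)_ij equals the minimum over all length-2 walks i = v_0 → v_1 → … → v_2 = j of Σ_t A[v_t][v_{t+1}]. For example, for (i, j) = (0, 2) we minimise over 3 possible intermediate vertex sequences; the minimum is 7, attained along the walk 0 → 0 → 2.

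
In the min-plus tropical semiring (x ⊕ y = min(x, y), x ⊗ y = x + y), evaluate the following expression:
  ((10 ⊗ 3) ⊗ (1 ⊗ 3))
((10 ⊗ 3) ⊗ (1 ⊗ 3)) = 17

Expand innermost to outermost. Recall ⊕ takes the minimum of its arguments and ⊗ takes their sum. Working out the expression ((10 ⊗ 3) ⊗ (1 ⊗ 3)) gives 17.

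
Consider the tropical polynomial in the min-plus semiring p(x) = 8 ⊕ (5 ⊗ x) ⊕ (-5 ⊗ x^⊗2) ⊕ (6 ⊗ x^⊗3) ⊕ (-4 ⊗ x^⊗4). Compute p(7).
p(7) = 8

A tropical monomial a ⊗ x^⊗i evaluates to a + i · x. Evaluating each term at x = 7:
  Term 0 contributes 8 + 0 · 7 = 8
  Term 1 contributes 5 + 1 · 7 = 12
  Term 2 contributes -5 + 2 · 7 = 9
  Term 3 contributes 6 + 3 · 7 = 27
  Term 4 contributes -4 + 4 · 7 = 24
p(7) = ⊕ of these = min[8, 12, 9, 27, 24] = 8.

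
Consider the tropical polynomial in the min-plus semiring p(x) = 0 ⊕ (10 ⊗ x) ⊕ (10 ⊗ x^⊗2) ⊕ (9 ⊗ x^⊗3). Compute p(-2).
p(-2) = 0

A tropical monomial a ⊗ x^⊗i evaluates to a + i · x. Evaluating each term at x = -2:
  Term 0 contributes 0 + 0 · -2 = 0
  Term 1 contributes 10 + 1 · -2 = 8
  Term 2 contributes 10 + 2 · -2 = 6
  Term 3 contributes 9 + 3 · -2 = 3
p(-2) = ⊕ of these = min[0, 8, 6, 3] = 0.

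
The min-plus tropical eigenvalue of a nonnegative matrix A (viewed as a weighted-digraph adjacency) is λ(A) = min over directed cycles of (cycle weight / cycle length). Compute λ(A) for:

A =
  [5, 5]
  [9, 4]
λ(A) = 4

Enumerate directed cycles and compute their means (weight / length). Sample:
  cycle 0 → 0: weight = 5, length = 1, mean = 5/1 ≈ 5.000
  cycle 1 → 1: weight = 4, length = 1, mean = 4/1 ≈ 4.000
  cycle 0 → 1 → 0: weight = 14, length = 2, mean = 14/2 ≈ 7.000
  cycle 1 → 0 → 1: weight = 14, length = 2, mean = 14/2 ≈ 7.000
Minimum mean = 4.000, attained e.g. along the cycle 1 → 1 with weight 4 and length 1. So λ(A) = 4/1 = 4.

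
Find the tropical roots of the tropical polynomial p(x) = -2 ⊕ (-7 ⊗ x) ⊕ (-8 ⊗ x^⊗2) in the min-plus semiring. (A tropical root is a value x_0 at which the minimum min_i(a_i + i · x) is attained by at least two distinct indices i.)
Roots: {1, 5}

Each tropical root is a break point of the lower envelope of the lines y = a_i + i · x (there are 3 lines, with slopes 0, 1, ..., 2). Only the lines that attain the minimum somewhere contribute to roots; other lines are dominated. Here the surviving (envelope) indices are i = 2, i = 1, i = 0.
Intersections between consecutive envelope lines give the roots: for adjacent envelope indices i < j the intersection is x = (a_i − a_j) / (j − i). Reading off the sorted break points: {1, 5}.
Verification: at each break x_0, at least two indices attain the minimum of min_i(a_i + i · x_0).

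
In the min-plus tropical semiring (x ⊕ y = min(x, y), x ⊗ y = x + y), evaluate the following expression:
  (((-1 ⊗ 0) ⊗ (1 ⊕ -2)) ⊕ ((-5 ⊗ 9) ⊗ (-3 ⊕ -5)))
(((-1 ⊗ 0) ⊗ (1 ⊕ -2)) ⊕ ((-5 ⊗ 9) ⊗ (-3 ⊕ -5))) = -3

Expand innermost to outermost. Recall ⊕ takes the minimum of its arguments and ⊗ takes their sum. Working out the expression (((-1 ⊗ 0) ⊗ (1 ⊕ -2)) ⊕ ((-5 ⊗ 9) ⊗ (-3 ⊕ -5))) gives -3.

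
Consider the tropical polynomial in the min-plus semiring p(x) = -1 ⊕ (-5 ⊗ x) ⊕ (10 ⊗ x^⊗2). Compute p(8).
p(8) = -1

A tropical monomial a ⊗ x^⊗i evaluates to a + i · x. Evaluating each term at x = 8:
  Term 0 contributes -1 + 0 · 8 = -1
  Term 1 contributes -5 + 1 · 8 = 3
  Term 2 contributes 10 + 2 · 8 = 26
p(8) = ⊕ of these = min[-1, 3, 26] = -1.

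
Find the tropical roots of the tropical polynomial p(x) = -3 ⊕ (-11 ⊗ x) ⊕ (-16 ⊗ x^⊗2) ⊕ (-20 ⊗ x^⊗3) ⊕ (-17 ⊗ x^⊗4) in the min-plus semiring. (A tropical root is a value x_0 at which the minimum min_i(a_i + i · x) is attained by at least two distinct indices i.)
Roots: {-3, 4, 5, 8}

Each tropical root is a break point of the lower envelope of the lines y = a_i + i · x (there are 5 lines, with slopes 0, 1, ..., 4). Only the lines that attain the minimum somewhere contribute to roots; other lines are dominated. Here the surviving (envelope) indices are i = 4, i = 3, i = 2, i = 1, i = 0.
Intersections between consecutive envelope lines give the roots: for adjacent envelope indices i < j the intersection is x = (a_i − a_j) / (j − i). Reading off the sorted break points: {-3, 4, 5, 8}.
Verification: at each break x_0, at least two indices attain the minimum of min_i(a_i + i · x_0).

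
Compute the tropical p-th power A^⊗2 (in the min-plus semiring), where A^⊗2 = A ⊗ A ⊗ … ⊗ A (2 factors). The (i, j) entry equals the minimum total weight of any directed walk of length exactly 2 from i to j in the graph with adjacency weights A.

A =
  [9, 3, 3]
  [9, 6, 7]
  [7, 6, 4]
A^⊗2 =
  [10, 9, 7]
  [14, 12, 11]
  [11, 10, 8]

Each entry (A^⊗2)_ij equals the minimum over all length-2 walks i = v_0 → v_1 → … → v_2 = j of Σ_t A[v_t][v_{t+1}]. For example, for (i, j) = (0, 2) we minimise over 3 possible intermediate vertex sequences; the minimum is 7, attained along the walk 0 → 2 → 2.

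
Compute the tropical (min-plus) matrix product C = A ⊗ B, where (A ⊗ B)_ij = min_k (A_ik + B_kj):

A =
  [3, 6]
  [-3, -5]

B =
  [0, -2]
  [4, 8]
A ⊗ B =
  [3, 1]
  [-3, -5]

Apply the min-plus product entry-by-entry:
  C[0][0] = min over k of (A[0][0] + B[0][0] = 3 + 0 = 3, A[0][1] + B[1][0] = 6 + 4 = 10) = 3 (attained at k = 0)
  C[0][1] = min over k of (A[0][0] + B[0][1] = 3 + -2 = 1, A[0][1] + B[1][1] = 6 + 8 = 14) = 1 (attained at k = 0)
  C[1][0] = min over k of (A[1][0] + B[0][0] = -3 + 0 = -3, A[1][1] + B[1][0] = -5 + 4 = -1) = -3 (attained at k = 0)
  C[1][1] = min over k of (A[1][0] + B[0][1] = -3 + -2 = -5, A[1][1] + B[1][1] = -5 + 8 = 3) = -5 (attained at k = 0)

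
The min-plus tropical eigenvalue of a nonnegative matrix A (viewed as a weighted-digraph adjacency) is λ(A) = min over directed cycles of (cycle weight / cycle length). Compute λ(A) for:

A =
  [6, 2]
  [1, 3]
λ(A) = 3/2

Enumerate directed cycles and compute their means (weight / length). Sample:
  cycle 0 → 0: weight = 6, length = 1, mean = 6/1 ≈ 6.000
  cycle 1 → 1: weight = 3, length = 1, mean = 3/1 ≈ 3.000
  cycle 0 → 1 → 0: weight = 3, length = 2, mean = 3/2 ≈ 1.500
  cycle 1 → 0 → 1: weight = 3, length = 2, mean = 3/2 ≈ 1.500
Minimum mean = 1.500, attained e.g. along the cycle 0 → 1 → 0 with weight 3 and length 2. So λ(A) = 3/2 = 3/2.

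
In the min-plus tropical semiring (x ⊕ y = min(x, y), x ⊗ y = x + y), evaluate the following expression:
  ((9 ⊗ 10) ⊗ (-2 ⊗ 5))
((9 ⊗ 10) ⊗ (-2 ⊗ 5)) = 22

Expand innermost to outermost. Recall ⊕ takes the minimum of its arguments and ⊗ takes their sum. Working out the expression ((9 ⊗ 10) ⊗ (-2 ⊗ 5)) gives 22.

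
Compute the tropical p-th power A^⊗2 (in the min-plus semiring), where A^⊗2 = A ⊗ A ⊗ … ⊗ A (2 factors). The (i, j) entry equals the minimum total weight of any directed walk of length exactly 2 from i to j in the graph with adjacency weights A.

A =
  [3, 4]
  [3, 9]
A^⊗2 =
  [6, 7]
  [6, 7]

Each entry (A^⊗2)_ij equals the minimum over all length-2 walks i = v_0 → v_1 → … → v_2 = j of Σ_t A[v_t][v_{t+1}]. For example, for (i, j) = (0, 1) we minimise over 2 possible intermediate vertex sequences; the minimum is 7, attained along the walk 0 → 0 → 1.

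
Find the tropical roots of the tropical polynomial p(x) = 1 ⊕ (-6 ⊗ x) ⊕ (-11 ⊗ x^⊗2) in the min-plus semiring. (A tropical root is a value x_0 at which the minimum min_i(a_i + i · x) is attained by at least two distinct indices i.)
Roots: {5, 7}

Each tropical root is a break point of the lower envelope of the lines y = a_i + i · x (there are 3 lines, with slopes 0, 1, ..., 2). Only the lines that attain the minimum somewhere contribute to roots; other lines are dominated. Here the surviving (envelope) indices are i = 2, i = 1, i = 0.
Intersections between consecutive envelope lines give the roots: for adjacent envelope indices i < j the intersection is x = (a_i − a_j) / (j − i). Reading off the sorted break points: {5, 7}.
Verification: at each break x_0, at least two indices attain the minimum of min_i(a_i + i · x_0).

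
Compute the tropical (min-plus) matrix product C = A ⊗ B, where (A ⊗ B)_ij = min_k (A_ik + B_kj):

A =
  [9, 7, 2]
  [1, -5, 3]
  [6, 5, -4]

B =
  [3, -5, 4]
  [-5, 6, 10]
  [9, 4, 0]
A ⊗ B =
  [2, 4, 2]
  [-10, -4, 3]
  [0, 0, -4]

Apply the min-plus product entry-by-entry:
  C[0][0] = min over k of (A[0][0] + B[0][0] = 9 + 3 = 12, A[0][1] + B[1][0] = 7 + -5 = 2, A[0][2] + B[2][0] = 2 + 9 = 11) = 2 (attained at k = 1)
  C[0][1] = min over k of (A[0][0] + B[0][1] = 9 + -5 = 4, A[0][1] + B[1][1] = 7 + 6 = 13, A[0][2] + B[2][1] = 2 + 4 = 6) = 4 (attained at k = 0)
  C[0][2] = min over k of (A[0][0] + B[0][2] = 9 + 4 = 13, A[0][1] + B[1][2] = 7 + 10 = 17, A[0][2] + B[2][2] = 2 + 0 = 2) = 2 (attained at k = 2)
  C[1][0] = min over k of (A[1][0] + B[0][0] = 1 + 3 = 4, A[1][1] + B[1][0] = -5 + -5 = -10, A[1][2] + B[2][0] = 3 + 9 = 12) = -10 (attained at k = 1)
  C[1][1] = min over k of (A[1][0] + B[0][1] = 1 + -5 = -4, A[1][1] + B[1][1] = -5 + 6 = 1, A[1][2] + B[2][1] = 3 + 4 = 7) = -4 (attained at k = 0)
  C[1][2] = min over k of (A[1][0] + B[0][2] = 1 + 4 = 5, A[1][1] + B[1][2] = -5 + 10 = 5, A[1][2] + B[2][2] = 3 + 0 = 3) = 3 (attained at k = 2)
  C[2][0] = min over k of (A[2][0] + B[0][0] = 6 + 3 = 9, A[2][1] + B[1][0] = 5 + -5 = 0, A[2][2] + B[2][0] = -4 + 9 = 5) = 0 (attained at k = 1)
  C[2][1] = min over k of (A[2][0] + B[0][1] = 6 + -5 = 1, A[2][1] + B[1][1] = 5 + 6 = 11, A[2][2] + B[2][1] = -4 + 4 = 0) = 0 (attained at k = 2)
  C[2][2] = min over k of (A[2][0] + B[0][2] = 6 + 4 = 10, A[2][1] + B[1][2] = 5 + 10 = 15, A[2][2] + B[2][2] = -4 + 0 = -4) = -4 (attained at k = 2)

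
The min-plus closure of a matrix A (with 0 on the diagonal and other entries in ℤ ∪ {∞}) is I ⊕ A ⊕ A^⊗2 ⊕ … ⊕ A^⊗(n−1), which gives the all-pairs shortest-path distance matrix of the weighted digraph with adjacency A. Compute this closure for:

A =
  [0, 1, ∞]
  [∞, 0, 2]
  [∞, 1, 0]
Closure =
  [0, 1, 3]
  [∞, 0, 2]
  [∞, 1, 0]

This is the Floyd-Warshall all-pairs shortest-path computation. For each intermediate vertex k = 0, 1, …, 2, update dist[i][j] ← min(dist[i][j], dist[i][k] + dist[k][j]). The final matrix gives, for each (i, j), the minimum total weight of any directed path from i to j (possibly empty when i = j).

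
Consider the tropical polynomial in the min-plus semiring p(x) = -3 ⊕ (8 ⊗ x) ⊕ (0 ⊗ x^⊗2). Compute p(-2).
p(-2) = -4

A tropical monomial a ⊗ x^⊗i evaluates to a + i · x. Evaluating each term at x = -2:
  Term 0 contributes -3 + 0 · -2 = -3
  Term 1 contributes 8 + 1 · -2 = 6
  Term 2 contributes 0 + 2 · -2 = -4
p(-2) = ⊕ of these = min[-3, 6, -4] = -4.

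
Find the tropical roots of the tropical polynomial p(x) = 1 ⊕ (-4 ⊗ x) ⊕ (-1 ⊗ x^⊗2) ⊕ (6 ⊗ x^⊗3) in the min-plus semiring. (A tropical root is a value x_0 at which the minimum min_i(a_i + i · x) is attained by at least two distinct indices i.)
Roots: {-7, -3, 5}

Each tropical root is a break point of the lower envelope of the lines y = a_i + i · x (there are 4 lines, with slopes 0, 1, ..., 3). Only the lines that attain the minimum somewhere contribute to roots; other lines are dominated. Here the surviving (envelope) indices are i = 3, i = 2, i = 1, i = 0.
Intersections between consecutive envelope lines give the roots: for adjacent envelope indices i < j the intersection is x = (a_i − a_j) / (j − i). Reading off the sorted break points: {-7, -3, 5}.
Verification: at each break x_0, at least two indices attain the minimum of min_i(a_i + i · x_0).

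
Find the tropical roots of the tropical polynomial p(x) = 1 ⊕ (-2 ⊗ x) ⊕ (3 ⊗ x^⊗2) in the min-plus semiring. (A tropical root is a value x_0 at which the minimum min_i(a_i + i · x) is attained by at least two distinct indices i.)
Roots: {-5, 3}

Each tropical root is a break point of the lower envelope of the lines y = a_i + i · x (there are 3 lines, with slopes 0, 1, ..., 2). Only the lines that attain the minimum somewhere contribute to roots; other lines are dominated. Here the surviving (envelope) indices are i = 2, i = 1, i = 0.
Intersections between consecutive envelope lines give the roots: for adjacent envelope indices i < j the intersection is x = (a_i − a_j) / (j − i). Reading off the sorted break points: {-5, 3}.
Verification: at each break x_0, at least two indices attain the minimum of min_i(a_i + i · x_0).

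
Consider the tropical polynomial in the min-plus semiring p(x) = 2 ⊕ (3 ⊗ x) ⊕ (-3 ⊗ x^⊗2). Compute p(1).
p(1) = -1

A tropical monomial a ⊗ x^⊗i evaluates to a + i · x. Evaluating each term at x = 1:
  Term 0 contributes 2 + 0 · 1 = 2
  Term 1 contributes 3 + 1 · 1 = 4
  Term 2 contributes -3 + 2 · 1 = -1
p(1) = ⊕ of these = min[2, 4, -1] = -1.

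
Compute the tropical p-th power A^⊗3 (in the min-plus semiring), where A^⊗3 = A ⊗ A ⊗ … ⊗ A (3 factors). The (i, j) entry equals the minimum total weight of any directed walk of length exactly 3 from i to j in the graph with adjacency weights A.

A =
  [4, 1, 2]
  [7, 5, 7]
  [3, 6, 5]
A^⊗3 =
  [9, 6, 7]
  [12, 11, 12]
  [8, 8, 9]

Each entry (A^⊗3)_ij equals the minimum over all length-3 walks i = v_0 → v_1 → … → v_3 = j of Σ_t A[v_t][v_{t+1}]. For example, for (i, j) = (0, 2) we minimise over 9 possible intermediate vertex sequences; the minimum is 7, attained along the walk 0 → 2 → 0 → 2.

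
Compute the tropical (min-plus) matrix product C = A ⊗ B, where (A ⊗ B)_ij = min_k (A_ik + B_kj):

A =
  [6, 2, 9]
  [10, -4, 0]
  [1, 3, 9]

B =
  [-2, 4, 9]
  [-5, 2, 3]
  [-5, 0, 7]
A ⊗ B =
  [-3, 4, 5]
  [-9, -2, -1]
  [-2, 5, 6]

Apply the min-plus product entry-by-entry:
  C[0][0] = min over k of (A[0][0] + B[0][0] = 6 + -2 = 4, A[0][1] + B[1][0] = 2 + -5 = -3, A[0][2] + B[2][0] = 9 + -5 = 4) = -3 (attained at k = 1)
  C[0][1] = min over k of (A[0][0] + B[0][1] = 6 + 4 = 10, A[0][1] + B[1][1] = 2 + 2 = 4, A[0][2] + B[2][1] = 9 + 0 = 9) = 4 (attained at k = 1)
  C[0][2] = min over k of (A[0][0] + B[0][2] = 6 + 9 = 15, A[0][1] + B[1][2] = 2 + 3 = 5, A[0][2] + B[2][2] = 9 + 7 = 16) = 5 (attained at k = 1)
  C[1][0] = min over k of (A[1][0] + B[0][0] = 10 + -2 = 8, A[1][1] + B[1][0] = -4 + -5 = -9, A[1][2] + B[2][0] = 0 + -5 = -5) = -9 (attained at k = 1)
  C[1][1] = min over k of (A[1][0] + B[0][1] = 10 + 4 = 14, A[1][1] + B[1][1] = -4 + 2 = -2, A[1][2] + B[2][1] = 0 + 0 = 0) = -2 (attained at k = 1)
  C[1][2] = min over k of (A[1][0] + B[0][2] = 10 + 9 = 19, A[1][1] + B[1][2] = -4 + 3 = -1, A[1][2] + B[2][2] = 0 + 7 = 7) = -1 (attained at k = 1)
  C[2][0] = min over k of (A[2][0] + B[0][0] = 1 + -2 = -1, A[2][1] + B[1][0] = 3 + -5 = -2, A[2][2] + B[2][0] = 9 + -5 = 4) = -2 (attained at k = 1)
  C[2][1] = min over k of (A[2][0] + B[0][1] = 1 + 4 = 5, A[2][1] + B[1][1] = 3 + 2 = 5, A[2][2] + B[2][1] = 9 + 0 = 9) = 5 (attained at k = 0)
  C[2][2] = min over k of (A[2][0] + B[0][2] = 1 + 9 = 10, A[2][1] + B[1][2] = 3 + 3 = 6, A[2][2] + B[2][2] = 9 + 7 = 16) = 6 (attained at k = 1)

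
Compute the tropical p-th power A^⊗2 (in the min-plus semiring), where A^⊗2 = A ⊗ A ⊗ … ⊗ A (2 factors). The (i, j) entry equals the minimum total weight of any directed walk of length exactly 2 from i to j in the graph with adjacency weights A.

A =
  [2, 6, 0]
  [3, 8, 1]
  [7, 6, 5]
A^⊗2 =
  [4, 6, 2]
  [5, 7, 3]
  [9, 11, 7]

Each entry (A^⊗2)_ij equals the minimum over all length-2 walks i = v_0 → v_1 → … → v_2 = j of Σ_t A[v_t][v_{t+1}]. For example, for (i, j) = (0, 2) we minimise over 3 possible intermediate vertex sequences; the minimum is 2, attained along the walk 0 → 0 → 2.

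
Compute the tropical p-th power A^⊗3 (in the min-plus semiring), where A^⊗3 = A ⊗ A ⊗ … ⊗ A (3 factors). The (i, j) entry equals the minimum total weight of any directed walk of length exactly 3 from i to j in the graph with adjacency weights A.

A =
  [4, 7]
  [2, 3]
A^⊗3 =
  [12, 13]
  [8, 9]

Each entry (A^⊗3)_ij equals the minimum over all length-3 walks i = v_0 → v_1 → … → v_3 = j of Σ_t A[v_t][v_{t+1}]. For example, for (i, j) = (0, 1) we minimise over 4 possible intermediate vertex sequences; the minimum is 13, attained along the walk 0 → 1 → 1 → 1.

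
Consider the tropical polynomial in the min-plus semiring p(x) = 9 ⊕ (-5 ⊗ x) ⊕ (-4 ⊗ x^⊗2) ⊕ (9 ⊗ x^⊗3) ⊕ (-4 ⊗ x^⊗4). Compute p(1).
p(1) = -4

A tropical monomial a ⊗ x^⊗i evaluates to a + i · x. Evaluating each term at x = 1:
  Term 0 contributes 9 + 0 · 1 = 9
  Term 1 contributes -5 + 1 · 1 = -4
  Term 2 contributes -4 + 2 · 1 = -2
  Term 3 contributes 9 + 3 · 1 = 12
  Term 4 contributes -4 + 4 · 1 = 0
p(1) = ⊕ of these = min[9, -4, -2, 12, 0] = -4.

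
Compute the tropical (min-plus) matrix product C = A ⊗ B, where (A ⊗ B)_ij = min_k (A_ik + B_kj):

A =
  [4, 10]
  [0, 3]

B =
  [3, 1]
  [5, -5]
A ⊗ B =
  [7, 5]
  [3, -2]

Apply the min-plus product entry-by-entry:
  C[0][0] = min over k of (A[0][0] + B[0][0] = 4 + 3 = 7, A[0][1] + B[1][0] = 10 + 5 = 15) = 7 (attained at k = 0)
  C[0][1] = min over k of (A[0][0] + B[0][1] = 4 + 1 = 5, A[0][1] + B[1][1] = 10 + -5 = 5) = 5 (attained at k = 0)
  C[1][0] = min over k of (A[1][0] + B[0][0] = 0 + 3 = 3, A[1][1] + B[1][0] = 3 + 5 = 8) = 3 (attained at k = 0)
  C[1][1] = min over k of (A[1][0] + B[0][1] = 0 + 1 = 1, A[1][1] + B[1][1] = 3 + -5 = -2) = -2 (attained at k = 1)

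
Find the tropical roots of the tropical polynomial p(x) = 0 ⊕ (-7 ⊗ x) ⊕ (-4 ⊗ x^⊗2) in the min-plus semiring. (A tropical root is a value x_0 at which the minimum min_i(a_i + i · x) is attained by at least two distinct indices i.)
Roots: {-3, 7}

Each tropical root is a break point of the lower envelope of the lines y = a_i + i · x (there are 3 lines, with slopes 0, 1, ..., 2). Only the lines that attain the minimum somewhere contribute to roots; other lines are dominated. Here the surviving (envelope) indices are i = 2, i = 1, i = 0.
Intersections between consecutive envelope lines give the roots: for adjacent envelope indices i < j the intersection is x = (a_i − a_j) / (j − i). Reading off the sorted break points: {-3, 7}.
Verification: at each break x_0, at least two indices attain the minimum of min_i(a_i + i · x_0).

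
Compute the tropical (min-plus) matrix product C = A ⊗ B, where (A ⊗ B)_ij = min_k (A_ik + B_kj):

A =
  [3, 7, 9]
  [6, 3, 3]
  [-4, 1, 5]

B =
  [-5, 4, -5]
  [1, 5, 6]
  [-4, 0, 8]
A ⊗ B =
  [-2, 7, -2]
  [-1, 3, 1]
  [-9, 0, -9]

Apply the min-plus product entry-by-entry:
  C[0][0] = min over k of (A[0][0] + B[0][0] = 3 + -5 = -2, A[0][1] + B[1][0] = 7 + 1 = 8, A[0][2] + B[2][0] = 9 + -4 = 5) = -2 (attained at k = 0)
  C[0][1] = min over k of (A[0][0] + B[0][1] = 3 + 4 = 7, A[0][1] + B[1][1] = 7 + 5 = 12, A[0][2] + B[2][1] = 9 + 0 = 9) = 7 (attained at k = 0)
  C[0][2] = min over k of (A[0][0] + B[0][2] = 3 + -5 = -2, A[0][1] + B[1][2] = 7 + 6 = 13, A[0][2] + B[2][2] = 9 + 8 = 17) = -2 (attained at k = 0)
  C[1][0] = min over k of (A[1][0] + B[0][0] = 6 + -5 = 1, A[1][1] + B[1][0] = 3 + 1 = 4, A[1][2] + B[2][0] = 3 + -4 = -1) = -1 (attained at k = 2)
  C[1][1] = min over k of (A[1][0] + B[0][1] = 6 + 4 = 10, A[1][1] + B[1][1] = 3 + 5 = 8, A[1][2] + B[2][1] = 3 + 0 = 3) = 3 (attained at k = 2)
  C[1][2] = min over k of (A[1][0] + B[0][2] = 6 + -5 = 1, A[1][1] + B[1][2] = 3 + 6 = 9, A[1][2] + B[2][2] = 3 + 8 = 11) = 1 (attained at k = 0)
  C[2][0] = min over k of (A[2][0] + B[0][0] = -4 + -5 = -9, A[2][1] + B[1][0] = 1 + 1 = 2, A[2][2] + B[2][0] = 5 + -4 = 1) = -9 (attained at k = 0)
  C[2][1] = min over k of (A[2][0] + B[0][1] = -4 + 4 = 0, A[2][1] + B[1][1] = 1 + 5 = 6, A[2][2] + B[2][1] = 5 + 0 = 5) = 0 (attained at k = 0)
  C[2][2] = min over k of (A[2][0] + B[0][2] = -4 + -5 = -9, A[2][1] + B[1][2] = 1 + 6 = 7, A[2][2] + B[2][2] = 5 + 8 = 13) = -9 (attained at k = 0)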